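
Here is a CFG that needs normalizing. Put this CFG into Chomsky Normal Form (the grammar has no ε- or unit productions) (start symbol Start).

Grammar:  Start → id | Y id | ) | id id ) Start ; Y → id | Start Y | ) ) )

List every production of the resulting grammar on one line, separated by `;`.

Introduce a nonterminal for each terminal appearing in a rule of length ≥ 2: X1 → id, X2 → ).
Binarize each right-hand side of length ≥ 3 by chaining fresh nonterminals (Y1, Y2, …): affected rules were Start → X1 X1 X2 Start; Y → X2 X2 X2.

Start → id | Y X1 | ) | X1 Y1; Y → id | Start Y | X2 Y3; X1 → id; X2 → ); Y1 → X1 Y2; Y2 → X2 Start; Y3 → X2 X2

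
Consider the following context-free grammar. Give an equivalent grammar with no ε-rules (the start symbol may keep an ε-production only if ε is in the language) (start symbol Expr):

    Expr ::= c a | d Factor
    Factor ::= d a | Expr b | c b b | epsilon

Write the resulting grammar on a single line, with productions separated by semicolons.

Expr ::= c a | d Factor | d; Factor ::= d a | Expr b | c b b

The nullable symbols are {Factor}.
ε ∉ L(G), so no ε-production is kept.
For each production, add variants omitting each subset of nullable occurrences: Expr → d Factor gives d Factor | d.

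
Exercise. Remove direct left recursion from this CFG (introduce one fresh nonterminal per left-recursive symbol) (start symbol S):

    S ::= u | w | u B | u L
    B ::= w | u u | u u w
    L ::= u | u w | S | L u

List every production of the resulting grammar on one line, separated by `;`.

Directly left-recursive nonterminal: L.
For L: α = {u}, β = {u, u w, S}. Rewrite as L → β L' and L' → α L' | ε.

S ::= u | w | u B | u L; B ::= w | u u | u u w; L ::= u L' | u w L' | S L'; L' ::= u L' | ε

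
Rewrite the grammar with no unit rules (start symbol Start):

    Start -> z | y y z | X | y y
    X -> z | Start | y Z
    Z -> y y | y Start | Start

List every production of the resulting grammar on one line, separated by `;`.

Unit pairs: Start ⇒* {X}; X ⇒* {Start}; Z ⇒* {Start, X}.
Replace each nonterminal's rules with the union of the non-unit rules of every nonterminal it unit-derives.

Start -> z | y y z | y y | y Z; X -> z | y y z | y y | y Z; Z -> y y | y Start | z | y y z | y Z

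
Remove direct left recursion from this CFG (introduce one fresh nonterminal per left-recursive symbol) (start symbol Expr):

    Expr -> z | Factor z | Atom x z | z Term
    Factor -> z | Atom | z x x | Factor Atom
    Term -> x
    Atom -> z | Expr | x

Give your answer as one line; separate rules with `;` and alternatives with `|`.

Left recursion appears on Factor.
For Factor: α = {Atom}, β = {z, Atom, z x x}. Rewrite as Factor → β Factor1 and Factor1 → α Factor1 | ε.

Expr -> z | Factor z | Atom x z | z Term; Factor -> z Factor1 | Atom Factor1 | z x x Factor1; Term -> x; Atom -> z | Expr | x; Factor1 -> Atom Factor1 | ε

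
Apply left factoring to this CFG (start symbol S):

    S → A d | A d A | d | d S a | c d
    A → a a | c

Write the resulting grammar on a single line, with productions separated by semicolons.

S → c d | A d S' | d S''; A → a a | c; S' → eps | A; S'' → eps | S a

S has alternatives sharing prefix 'A d': factor to S → A d S' with S' → ε | A.
S has alternatives sharing prefix 'd': factor to S → d S'' with S'' → ε | S a.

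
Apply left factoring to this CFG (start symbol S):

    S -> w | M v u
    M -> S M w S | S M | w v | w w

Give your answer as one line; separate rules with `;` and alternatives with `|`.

M has alternatives sharing prefix 'S M': factor to M → S M M' with M' → w S | ε.
M has alternatives sharing prefix 'w': factor to M → w M'' with M'' → v | w.

S -> w | M v u; M -> S M M' | w M''; M' -> w S | ε; M'' -> v | w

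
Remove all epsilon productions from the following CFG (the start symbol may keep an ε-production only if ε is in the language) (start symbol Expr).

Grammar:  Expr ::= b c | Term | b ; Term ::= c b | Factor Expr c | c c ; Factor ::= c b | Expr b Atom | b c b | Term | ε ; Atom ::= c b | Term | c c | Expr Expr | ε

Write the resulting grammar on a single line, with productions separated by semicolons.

Expr ::= b c | Term | b; Term ::= c b | Factor Expr c | Expr c | c c; Factor ::= c b | Expr b Atom | Expr b | b c b | Term; Atom ::= c b | Term | c c | Expr Expr

Nullable nonterminals: {Atom, Factor}.
ε ∉ L(G), so no ε-production is kept.
Expand every rule over subsets of its nullable positions: Term → Factor Expr c gives Factor Expr c | Expr c. Factor → Expr b Atom gives Expr b Atom | Expr b.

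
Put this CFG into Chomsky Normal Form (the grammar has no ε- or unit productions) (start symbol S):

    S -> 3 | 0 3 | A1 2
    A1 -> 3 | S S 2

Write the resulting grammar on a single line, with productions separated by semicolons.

S -> 3 | X1 X2 | A1 X3; A1 -> 3 | S Y1; X1 -> 0; X2 -> 3; X3 -> 2; Y1 -> S X3

Introduce a nonterminal for each terminal appearing in a rule of length ≥ 2: X1 → 0, X2 → 3, X3 → 2.
Binarize each right-hand side of length ≥ 3 by chaining fresh nonterminals (Y1, Y2, …): affected rules were A1 → S S X3.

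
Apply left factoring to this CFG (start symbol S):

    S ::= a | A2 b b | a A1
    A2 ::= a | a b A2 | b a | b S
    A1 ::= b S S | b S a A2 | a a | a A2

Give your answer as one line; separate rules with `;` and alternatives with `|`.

S has alternatives sharing prefix 'a': factor to S → a S' with S' → ε | A1.
A2 has alternatives sharing prefix 'a': factor to A2 → a A2' with A2' → ε | b A2.
A2 has alternatives sharing prefix 'b': factor to A2 → b A2'' with A2'' → a | S.
A1 has alternatives sharing prefix 'b S': factor to A1 → b S A1' with A1' → S | a A2.
A1 has alternatives sharing prefix 'a': factor to A1 → a A1'' with A1'' → a | A2.

S ::= A2 b b | a S'; A2 ::= a A2' | b A2''; A1 ::= b S A1' | a A1''; S' ::= ε | A1; A2' ::= ε | b A2; A2'' ::= a | S; A1' ::= S | a A2; A1'' ::= a | A2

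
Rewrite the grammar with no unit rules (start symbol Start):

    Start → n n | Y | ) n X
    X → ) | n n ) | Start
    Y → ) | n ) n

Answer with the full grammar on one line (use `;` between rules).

Unit pairs: Start ⇒* {Y}; X ⇒* {Start, Y}.
Replace each nonterminal's rules with the union of the non-unit rules of every nonterminal it unit-derives.

Start → n n | ) n X | ) | n ) n; X → n n | ) n X | ) | n n ) | n ) n; Y → ) | n ) n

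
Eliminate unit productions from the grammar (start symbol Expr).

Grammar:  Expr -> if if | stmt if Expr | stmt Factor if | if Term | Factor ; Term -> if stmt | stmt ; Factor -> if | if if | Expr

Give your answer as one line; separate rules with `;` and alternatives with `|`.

Unit pairs: Expr ⇒* {Factor}; Factor ⇒* {Expr}.
For every A with A ⇒* B via unit rules, add B's non-unit alternatives to A; then delete every rule of the form X → Y.

Expr -> if | if if | stmt if Expr | stmt Factor if | if Term; Term -> if stmt | stmt; Factor -> if | if if | stmt if Expr | stmt Factor if | if Term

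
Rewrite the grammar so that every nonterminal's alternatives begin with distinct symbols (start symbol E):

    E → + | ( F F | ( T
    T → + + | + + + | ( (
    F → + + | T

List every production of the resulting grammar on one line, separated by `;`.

E → + | ( E'; T → ( ( | + + T'; F → + + | T; E' → F F | T; T' → ε | +

E has alternatives sharing prefix '(': factor to E → ( E' with E' → F F | T.
T has alternatives sharing prefix '+ +': factor to T → + + T' with T' → ε | +.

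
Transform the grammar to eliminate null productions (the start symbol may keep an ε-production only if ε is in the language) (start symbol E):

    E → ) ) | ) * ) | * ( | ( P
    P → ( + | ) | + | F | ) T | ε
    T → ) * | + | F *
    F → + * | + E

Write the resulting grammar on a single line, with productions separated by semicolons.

Nullable nonterminals: {P}.
ε ∉ L(G), so no ε-production is kept.
Expand every rule over subsets of its nullable positions: E → ( P gives ( P | (.

E → ) ) | ) * ) | * ( | ( P | (; P → ( + | ) | + | F | ) T; T → ) * | + | F *; F → + * | + E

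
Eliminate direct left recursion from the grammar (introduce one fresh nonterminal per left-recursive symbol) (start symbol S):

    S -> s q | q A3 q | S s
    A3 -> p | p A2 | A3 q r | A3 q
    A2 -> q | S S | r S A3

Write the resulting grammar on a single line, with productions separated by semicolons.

S -> s q S' | q A3 q S'; A3 -> p A3' | p A2 A3'; A2 -> q | S S | r S A3; S' -> s S' | epsilon; A3' -> q r A3' | q A3' | epsilon

Left recursion appears on S, A3.
For S: α = {s}, β = {s q, q A3 q}. Rewrite as S → β S' and S' → α S' | ε.
For A3: α = {q r, q}, β = {p, p A2}. Rewrite as A3 → β A3' and A3' → α A3' | ε.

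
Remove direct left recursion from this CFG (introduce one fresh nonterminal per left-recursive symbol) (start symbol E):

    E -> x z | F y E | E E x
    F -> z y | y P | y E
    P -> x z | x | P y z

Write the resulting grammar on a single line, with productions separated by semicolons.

Directly left-recursive nonterminals: E, P.
For E: α = {E x}, β = {x z, F y E}. Rewrite as E → β E' and E' → α E' | ε.
For P: α = {y z}, β = {x z, x}. Rewrite as P → β P' and P' → α P' | ε.

E -> x z E' | F y E E'; F -> z y | y P | y E; P -> x z P' | x P'; E' -> E x E' | ε; P' -> y z P' | ε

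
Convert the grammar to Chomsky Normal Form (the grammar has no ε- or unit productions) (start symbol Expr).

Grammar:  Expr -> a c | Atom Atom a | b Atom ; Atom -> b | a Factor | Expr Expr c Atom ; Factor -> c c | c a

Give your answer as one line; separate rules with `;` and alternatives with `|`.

Expr -> X1 X2 | Atom Y1 | X3 Atom; Atom -> b | X1 Factor | Expr Y2; Factor -> X2 X2 | X2 X1; X1 -> a; X2 -> c; X3 -> b; Y1 -> Atom X1; Y2 -> Expr Y3; Y3 -> X2 Atom

Introduce a nonterminal for each terminal appearing in a rule of length ≥ 2: X1 → a, X2 → c, X3 → b.
Binarize each right-hand side of length ≥ 3 by chaining fresh nonterminals (Y1, Y2, …): affected rules were Expr → Atom Atom X1; Atom → Expr Expr X2 Atom.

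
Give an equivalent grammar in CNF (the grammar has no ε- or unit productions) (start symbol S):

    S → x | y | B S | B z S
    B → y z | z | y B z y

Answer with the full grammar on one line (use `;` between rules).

S → x | y | B S | B Y1; B → X2 X1 | z | X2 Y2; X1 → z; X2 → y; Y1 → X1 S; Y2 → B Y3; Y3 → X1 X2

Introduce a nonterminal for each terminal appearing in a rule of length ≥ 2: X1 → z, X2 → y.
Binarize each right-hand side of length ≥ 3 by chaining fresh nonterminals (Y1, Y2, …): affected rules were S → B X1 S; B → X2 B X1 X2.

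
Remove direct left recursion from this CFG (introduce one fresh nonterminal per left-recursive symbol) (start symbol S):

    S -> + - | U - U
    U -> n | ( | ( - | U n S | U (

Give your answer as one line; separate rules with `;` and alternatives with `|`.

Left recursion appears on U.
For U: α = {n S, (}, β = {n, (, ( -}. Rewrite as U → β U' and U' → α U' | ε.

S -> + - | U - U; U -> n U' | ( U' | ( - U'; U' -> n S U' | ( U' | eps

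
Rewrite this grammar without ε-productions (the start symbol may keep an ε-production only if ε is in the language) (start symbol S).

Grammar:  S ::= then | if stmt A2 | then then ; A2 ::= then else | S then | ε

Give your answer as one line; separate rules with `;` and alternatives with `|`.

Nullable nonterminals: {A2}.
ε ∉ L(G), so no ε-production is kept.
Add the nullable-subset variants: S → if stmt A2 gives if stmt A2 | if stmt.

S ::= then | if stmt A2 | if stmt | then then; A2 ::= then else | S then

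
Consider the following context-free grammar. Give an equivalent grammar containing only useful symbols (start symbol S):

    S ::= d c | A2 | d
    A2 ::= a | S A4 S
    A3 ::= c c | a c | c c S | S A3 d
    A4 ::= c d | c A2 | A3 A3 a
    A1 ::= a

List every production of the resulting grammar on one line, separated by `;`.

S ::= d c | A2 | d; A2 ::= a | S A4 S; A3 ::= c c | a c | c c S | S A3 d; A4 ::= c d | c A2 | A3 A3 a

Generating nonterminals: {A1, A2, A3, A4, S}.
Reachable from S after that: {A2, A3, A4, S}.
Removed useless symbols: {A1} and every production mentioning them.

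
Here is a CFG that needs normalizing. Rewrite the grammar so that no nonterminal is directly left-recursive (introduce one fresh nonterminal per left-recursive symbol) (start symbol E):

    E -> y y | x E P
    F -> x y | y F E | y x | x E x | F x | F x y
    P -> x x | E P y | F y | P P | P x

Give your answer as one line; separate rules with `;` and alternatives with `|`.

Directly left-recursive nonterminals: F, P.
For F: α = {x, x y}, β = {x y, y F E, y x, x E x}. Rewrite as F → β F' and F' → α F' | ε.
For P: α = {P, x}, β = {x x, E P y, F y}. Rewrite as P → β P' and P' → α P' | ε.

E -> y y | x E P; F -> x y F' | y F E F' | y x F' | x E x F'; P -> x x P' | E P y P' | F y P'; F' -> x F' | x y F' | ε; P' -> P P' | x P' | ε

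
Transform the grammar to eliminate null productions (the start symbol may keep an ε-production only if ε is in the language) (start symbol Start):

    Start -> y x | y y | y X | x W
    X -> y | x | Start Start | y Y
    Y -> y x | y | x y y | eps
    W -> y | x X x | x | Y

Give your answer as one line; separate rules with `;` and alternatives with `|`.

Nullable nonterminals: {W, Y}.
ε ∉ L(G), so no ε-production is kept.
Expand every rule over subsets of its nullable positions: Start → x W gives x W | x.

Start -> y x | y y | y X | x W | x; X -> y | x | Start Start | y Y; Y -> y x | y | x y y; W -> y | x X x | x | Y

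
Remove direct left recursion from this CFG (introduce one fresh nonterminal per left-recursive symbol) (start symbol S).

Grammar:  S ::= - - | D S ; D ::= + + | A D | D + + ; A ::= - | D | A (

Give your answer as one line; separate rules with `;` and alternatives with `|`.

Directly left-recursive nonterminals: D, A.
For D: α = {+ +}, β = {+ +, A D}. Rewrite as D → β D' and D' → α D' | ε.
For A: α = {(}, β = {-, D}. Rewrite as A → β A' and A' → α A' | ε.

S ::= - - | D S; D ::= + + D' | A D D'; A ::= - A' | D A'; D' ::= + + D' | ε; A' ::= ( A' | ε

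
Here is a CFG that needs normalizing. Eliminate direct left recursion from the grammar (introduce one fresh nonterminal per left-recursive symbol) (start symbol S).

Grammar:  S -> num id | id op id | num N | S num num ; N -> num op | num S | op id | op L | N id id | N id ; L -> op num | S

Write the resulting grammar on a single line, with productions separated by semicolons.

S -> num id S' | id op id S' | num N S'; N -> num op N' | num S N' | op id N' | op L N'; L -> op num | S; S' -> num num S' | eps; N' -> id id N' | id N' | eps

Directly left-recursive nonterminals: S, N.
For S: α = {num num}, β = {num id, id op id, num N}. Rewrite as S → β S' and S' → α S' | ε.
For N: α = {id id, id}, β = {num op, num S, op id, op L}. Rewrite as N → β N' and N' → α N' | ε.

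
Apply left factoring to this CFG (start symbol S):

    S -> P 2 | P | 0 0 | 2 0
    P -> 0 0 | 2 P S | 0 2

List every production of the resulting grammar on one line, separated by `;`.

S -> 0 0 | 2 0 | P S'; P -> 2 P S | 0 P'; S' -> 2 | ε; P' -> 0 | 2

S has alternatives sharing prefix 'P': factor to S → P S' with S' → 2 | ε.
P has alternatives sharing prefix '0': factor to P → 0 P' with P' → 0 | 2.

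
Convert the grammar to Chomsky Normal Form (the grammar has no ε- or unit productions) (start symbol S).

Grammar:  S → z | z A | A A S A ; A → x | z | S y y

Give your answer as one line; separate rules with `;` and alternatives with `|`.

S → z | X1 A | A Y1; A → x | z | S Y3; X1 → z; X2 → y; Y1 → A Y2; Y2 → S A; Y3 → X2 X2

Introduce a nonterminal for each terminal appearing in a rule of length ≥ 2: X1 → z, X2 → y.
Binarize each right-hand side of length ≥ 3 by chaining fresh nonterminals (Y1, Y2, …): affected rules were S → A A S A; A → S X2 X2.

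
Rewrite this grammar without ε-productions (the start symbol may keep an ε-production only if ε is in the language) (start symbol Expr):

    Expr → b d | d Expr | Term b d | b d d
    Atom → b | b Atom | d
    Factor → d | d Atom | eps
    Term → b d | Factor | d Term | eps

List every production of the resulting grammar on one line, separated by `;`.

Nullable set = {Factor, Term}.
ε ∉ L(G), so no ε-production is kept.
For each production, add variants omitting each subset of nullable occurrences: Term → d Term gives d Term | d.

Expr → b d | d Expr | Term b d | b d d; Atom → b | b Atom | d; Factor → d | d Atom; Term → b d | Factor | d Term | d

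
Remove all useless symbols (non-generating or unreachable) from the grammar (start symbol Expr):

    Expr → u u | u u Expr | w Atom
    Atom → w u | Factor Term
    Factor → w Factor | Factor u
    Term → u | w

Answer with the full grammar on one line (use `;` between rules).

Expr → u u | u u Expr | w Atom; Atom → w u

Generating nonterminals: {Atom, Expr, Term}.
Reachable from Expr after that: {Atom, Expr}.
Removed useless symbols: {Factor, Term} and every production mentioning them.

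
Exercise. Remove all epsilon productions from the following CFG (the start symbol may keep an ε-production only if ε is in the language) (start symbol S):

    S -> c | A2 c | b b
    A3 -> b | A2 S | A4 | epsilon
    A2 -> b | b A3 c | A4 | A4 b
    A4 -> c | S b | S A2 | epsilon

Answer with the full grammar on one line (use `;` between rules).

S -> c | A2 c | b b; A3 -> b | A2 S | S | A4; A2 -> b | b A3 c | b c | A4 | A4 b; A4 -> c | S b | S A2 | S

Nullable set = {A2, A3, A4}.
ε ∉ L(G), so no ε-production is kept.
For each production, add variants omitting each subset of nullable occurrences: A3 → A2 S gives A2 S | S. A2 → b A3 c gives b A3 c | b c. A4 → S A2 gives S A2 | S.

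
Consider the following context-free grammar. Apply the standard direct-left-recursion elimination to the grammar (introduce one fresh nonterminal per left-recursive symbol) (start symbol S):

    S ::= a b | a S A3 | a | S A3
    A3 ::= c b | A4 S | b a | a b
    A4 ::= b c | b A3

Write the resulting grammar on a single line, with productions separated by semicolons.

S is directly left-recursive.
For S: α = {A3}, β = {a b, a S A3, a}. Rewrite as S → β S' and S' → α S' | ε.

S ::= a b S' | a S A3 S' | a S'; A3 ::= c b | A4 S | b a | a b; A4 ::= b c | b A3; S' ::= A3 S' | ε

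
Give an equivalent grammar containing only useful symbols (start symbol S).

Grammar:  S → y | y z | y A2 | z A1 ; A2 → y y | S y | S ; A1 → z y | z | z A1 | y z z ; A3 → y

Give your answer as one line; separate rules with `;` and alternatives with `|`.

S → y | y z | y A2 | z A1; A2 → y y | S y | S; A1 → z y | z | z A1 | y z z

Generating nonterminals: {A1, A2, A3, S}.
Reachable from S after that: {A1, A2, S}.
Removed useless symbols: {A3} and every production mentioning them.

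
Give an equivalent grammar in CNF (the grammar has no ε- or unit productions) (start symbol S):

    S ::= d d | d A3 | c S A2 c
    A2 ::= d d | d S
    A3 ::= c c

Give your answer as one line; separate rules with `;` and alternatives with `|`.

Introduce a nonterminal for each terminal appearing in a rule of length ≥ 2: X1 → d, X2 → c.
Binarize each right-hand side of length ≥ 3 by chaining fresh nonterminals (Y1, Y2, …): affected rules were S → X2 S A2 X2.

S ::= X1 X1 | X1 A3 | X2 Y1; A2 ::= X1 X1 | X1 S; A3 ::= X2 X2; X1 ::= d; X2 ::= c; Y1 ::= S Y2; Y2 ::= A2 X2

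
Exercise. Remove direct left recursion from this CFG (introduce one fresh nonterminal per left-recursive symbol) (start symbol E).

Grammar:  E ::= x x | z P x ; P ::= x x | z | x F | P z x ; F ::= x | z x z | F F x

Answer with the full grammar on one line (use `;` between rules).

Directly left-recursive nonterminals: P, F.
For P: α = {z x}, β = {x x, z, x F}. Rewrite as P → β P' and P' → α P' | ε.
For F: α = {F x}, β = {x, z x z}. Rewrite as F → β F' and F' → α F' | ε.

E ::= x x | z P x; P ::= x x P' | z P' | x F P'; F ::= x F' | z x z F'; P' ::= z x P' | ε; F' ::= F x F' | ε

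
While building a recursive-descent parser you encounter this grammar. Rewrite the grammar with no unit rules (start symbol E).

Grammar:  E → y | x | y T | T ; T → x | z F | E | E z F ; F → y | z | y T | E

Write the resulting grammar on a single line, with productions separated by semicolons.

Unit pairs: E ⇒* {T}; F ⇒* {E, T}; T ⇒* {E}.
For every A with A ⇒* B via unit rules, add B's non-unit alternatives to A; then delete every rule of the form X → Y.

E → y | x | y T | z F | E z F; T → y | x | y T | z F | E z F; F → y | x | y T | z | z F | E z F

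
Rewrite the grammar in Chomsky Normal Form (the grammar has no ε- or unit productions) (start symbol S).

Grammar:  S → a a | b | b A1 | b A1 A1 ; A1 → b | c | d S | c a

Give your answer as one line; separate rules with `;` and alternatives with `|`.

Introduce a nonterminal for each terminal appearing in a rule of length ≥ 2: X1 → a, X2 → b, X3 → d, X4 → c.
Binarize each right-hand side of length ≥ 3 by chaining fresh nonterminals (Y1, Y2, …): affected rules were S → X2 A1 A1.

S → X1 X1 | b | X2 A1 | X2 Y1; A1 → b | c | X3 S | X4 X1; X1 → a; X2 → b; X3 → d; X4 → c; Y1 → A1 A1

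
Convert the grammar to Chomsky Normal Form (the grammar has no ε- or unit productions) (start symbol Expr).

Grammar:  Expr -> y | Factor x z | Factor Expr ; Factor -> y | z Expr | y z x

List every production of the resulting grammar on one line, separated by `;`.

Expr -> y | Factor Y1 | Factor Expr; Factor -> y | X2 Expr | X3 Y2; X1 -> x; X2 -> z; X3 -> y; Y1 -> X1 X2; Y2 -> X2 X1

Introduce a nonterminal for each terminal appearing in a rule of length ≥ 2: X1 → x, X2 → z, X3 → y.
Binarize each right-hand side of length ≥ 3 by chaining fresh nonterminals (Y1, Y2, …): affected rules were Expr → Factor X1 X2; Factor → X3 X2 X1.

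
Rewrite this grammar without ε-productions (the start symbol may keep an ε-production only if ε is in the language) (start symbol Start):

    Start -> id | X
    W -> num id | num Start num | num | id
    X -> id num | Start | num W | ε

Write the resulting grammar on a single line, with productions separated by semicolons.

Nullable set = {Start, X}.
ε ∈ L(G) since Start is nullable, so keep Start → ε.
Add the nullable-subset variants: W → num Start num gives num Start num | num num.

Start -> id | X | ε; W -> num id | num Start num | num num | num | id; X -> id num | Start | num W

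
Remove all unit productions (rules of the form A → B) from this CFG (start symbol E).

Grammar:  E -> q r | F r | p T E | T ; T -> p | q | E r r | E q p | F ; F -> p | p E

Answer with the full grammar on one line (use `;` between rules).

E -> q r | F r | p T E | p | p E | q | E r r | E q p; T -> p | p E | q | E r r | E q p; F -> p | p E

Unit pairs: E ⇒* {F, T}; T ⇒* {F}.
Replace each nonterminal's rules with the union of the non-unit rules of every nonterminal it unit-derives.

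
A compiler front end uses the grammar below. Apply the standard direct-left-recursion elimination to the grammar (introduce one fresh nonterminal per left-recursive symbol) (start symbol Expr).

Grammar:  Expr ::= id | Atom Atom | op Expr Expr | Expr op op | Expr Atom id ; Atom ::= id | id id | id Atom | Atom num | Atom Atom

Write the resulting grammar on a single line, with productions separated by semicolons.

Directly left-recursive nonterminals: Expr, Atom.
For Expr: α = {op op, Atom id}, β = {id, Atom Atom, op Expr Expr}. Rewrite as Expr → β Expr1 and Expr1 → α Expr1 | ε.
For Atom: α = {num, Atom}, β = {id, id id, id Atom}. Rewrite as Atom → β Atom1 and Atom1 → α Atom1 | ε.

Expr ::= id Expr1 | Atom Atom Expr1 | op Expr Expr Expr1; Atom ::= id Atom1 | id id Atom1 | id Atom Atom1; Expr1 ::= op op Expr1 | Atom id Expr1 | ε; Atom1 ::= num Atom1 | Atom Atom1 | ε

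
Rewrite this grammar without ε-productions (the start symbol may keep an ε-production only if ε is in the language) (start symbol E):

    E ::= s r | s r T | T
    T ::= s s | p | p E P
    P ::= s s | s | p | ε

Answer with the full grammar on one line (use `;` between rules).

E ::= s r | s r T | T; T ::= s s | p | p E P | p E; P ::= s s | s | p

Nullable set = {P}.
ε ∉ L(G), so no ε-production is kept.
Add the nullable-subset variants: T → p E P gives p E P | p E.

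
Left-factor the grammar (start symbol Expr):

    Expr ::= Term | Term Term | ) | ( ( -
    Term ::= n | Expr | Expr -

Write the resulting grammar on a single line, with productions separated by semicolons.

Expr ::= ) | ( ( - | Term Expr1; Term ::= n | Expr Term1; Expr1 ::= ε | Term; Term1 ::= ε | -

Expr has alternatives sharing prefix 'Term': factor to Expr → Term Expr1 with Expr1 → ε | Term.
Term has alternatives sharing prefix 'Expr': factor to Term → Expr Term1 with Term1 → ε | -.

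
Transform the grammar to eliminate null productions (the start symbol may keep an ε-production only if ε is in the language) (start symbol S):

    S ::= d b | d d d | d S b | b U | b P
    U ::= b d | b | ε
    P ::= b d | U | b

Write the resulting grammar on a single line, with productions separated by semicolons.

S ::= d b | d d d | d S b | b U | b | b P; U ::= b d | b; P ::= b d | U | b

Nullable nonterminals: {P, U}.
ε ∉ L(G), so no ε-production is kept.
For each production, add variants omitting each subset of nullable occurrences: S → b U gives b U | b.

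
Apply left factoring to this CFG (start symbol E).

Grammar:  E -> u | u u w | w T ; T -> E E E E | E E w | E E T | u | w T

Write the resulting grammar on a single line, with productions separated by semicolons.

E has alternatives sharing prefix 'u': factor to E → u E' with E' → ε | u w.
T has alternatives sharing prefix 'E E': factor to T → E E T' with T' → E E | w | T.

E -> w T | u E'; T -> u | w T | E E T'; E' -> eps | u w; T' -> E E | w | T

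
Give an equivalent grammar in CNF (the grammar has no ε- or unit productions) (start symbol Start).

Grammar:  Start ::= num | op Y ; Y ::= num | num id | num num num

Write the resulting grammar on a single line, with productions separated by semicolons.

Start ::= num | X1 Y; Y ::= num | X2 X3 | X2 Y1; X1 ::= op; X2 ::= num; X3 ::= id; Y1 ::= X2 X2

Introduce a nonterminal for each terminal appearing in a rule of length ≥ 2: X1 → op, X2 → num, X3 → id.
Binarize each right-hand side of length ≥ 3 by chaining fresh nonterminals (Y1, Y2, …): affected rules were Y → X2 X2 X2.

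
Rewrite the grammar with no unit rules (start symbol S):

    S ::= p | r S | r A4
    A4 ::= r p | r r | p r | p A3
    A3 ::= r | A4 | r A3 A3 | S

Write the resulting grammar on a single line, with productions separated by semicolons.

S ::= p | r S | r A4; A4 ::= r p | r r | p r | p A3; A3 ::= r p | r r | p r | p A3 | p | r S | r A4 | r | r A3 A3

Unit pairs: A3 ⇒* {A4, S}.
For each unit pair (A, B), copy every non-unit production of B to A, then drop all unit productions.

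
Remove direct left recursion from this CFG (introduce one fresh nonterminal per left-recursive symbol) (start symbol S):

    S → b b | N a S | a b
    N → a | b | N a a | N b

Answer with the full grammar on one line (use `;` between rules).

S → b b | N a S | a b; N → a N' | b N'; N' → a a N' | b N' | ε

Directly left-recursive nonterminal: N.
For N: α = {a a, b}, β = {a, b}. Rewrite as N → β N' and N' → α N' | ε.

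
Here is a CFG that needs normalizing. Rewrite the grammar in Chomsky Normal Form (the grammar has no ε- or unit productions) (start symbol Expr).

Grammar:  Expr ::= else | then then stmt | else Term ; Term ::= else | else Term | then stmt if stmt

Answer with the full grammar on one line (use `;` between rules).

Introduce a nonterminal for each terminal appearing in a rule of length ≥ 2: X1 → then, X2 → stmt, X3 → else, X4 → if.
Binarize each right-hand side of length ≥ 3 by chaining fresh nonterminals (Y1, Y2, …): affected rules were Expr → X1 X1 X2; Term → X1 X2 X4 X2.

Expr ::= else | X1 Y1 | X3 Term; Term ::= else | X3 Term | X1 Y2; X1 ::= then; X2 ::= stmt; X3 ::= else; X4 ::= if; Y1 ::= X1 X2; Y2 ::= X2 Y3; Y3 ::= X4 X2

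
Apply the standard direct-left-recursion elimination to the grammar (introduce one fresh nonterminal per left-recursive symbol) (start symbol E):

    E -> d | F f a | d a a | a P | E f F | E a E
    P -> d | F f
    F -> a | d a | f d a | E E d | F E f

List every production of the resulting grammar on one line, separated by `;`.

E -> d E' | F f a E' | d a a E' | a P E'; P -> d | F f; F -> a F' | d a F' | f d a F' | E E d F'; E' -> f F E' | a E E' | ε; F' -> E f F' | ε

Left recursion appears on E, F.
For E: α = {f F, a E}, β = {d, F f a, d a a, a P}. Rewrite as E → β E' and E' → α E' | ε.
For F: α = {E f}, β = {a, d a, f d a, E E d}. Rewrite as F → β F' and F' → α F' | ε.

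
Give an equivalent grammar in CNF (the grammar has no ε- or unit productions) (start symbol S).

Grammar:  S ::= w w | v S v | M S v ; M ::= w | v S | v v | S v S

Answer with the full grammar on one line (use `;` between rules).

Introduce a nonterminal for each terminal appearing in a rule of length ≥ 2: X1 → w, X2 → v.
Binarize each right-hand side of length ≥ 3 by chaining fresh nonterminals (Y1, Y2, …): affected rules were S → X2 S X2; S → M S X2; M → S X2 S.

S ::= X1 X1 | X2 Y1 | M Y2; M ::= w | X2 S | X2 X2 | S Y3; X1 ::= w; X2 ::= v; Y1 ::= S X2; Y2 ::= S X2; Y3 ::= X2 S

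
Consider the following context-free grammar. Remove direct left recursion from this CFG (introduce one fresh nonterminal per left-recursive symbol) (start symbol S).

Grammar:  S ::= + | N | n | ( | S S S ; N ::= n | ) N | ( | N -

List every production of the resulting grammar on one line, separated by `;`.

Left recursion appears on S, N.
For S: α = {S S}, β = {+, N, n, (}. Rewrite as S → β S' and S' → α S' | ε.
For N: α = {-}, β = {n, ) N, (}. Rewrite as N → β N' and N' → α N' | ε.

S ::= + S' | N S' | n S' | ( S'; N ::= n N' | ) N N' | ( N'; S' ::= S S S' | eps; N' ::= - N' | eps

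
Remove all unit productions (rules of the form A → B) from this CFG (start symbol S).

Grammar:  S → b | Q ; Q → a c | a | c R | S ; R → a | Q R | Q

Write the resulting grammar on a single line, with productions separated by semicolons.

Unit pairs: Q ⇒* {S}; R ⇒* {Q, S}; S ⇒* {Q}.
For each unit pair (A, B), copy every non-unit production of B to A, then drop all unit productions.

S → b | a c | a | c R; Q → b | a c | a | c R; R → a c | a | c R | b | Q R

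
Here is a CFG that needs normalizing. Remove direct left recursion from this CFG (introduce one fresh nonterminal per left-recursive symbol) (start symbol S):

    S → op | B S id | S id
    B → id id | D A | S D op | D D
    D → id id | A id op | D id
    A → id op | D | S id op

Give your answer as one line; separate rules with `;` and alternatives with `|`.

Left recursion appears on S, D.
For S: α = {id}, β = {op, B S id}. Rewrite as S → β S' and S' → α S' | ε.
For D: α = {id}, β = {id id, A id op}. Rewrite as D → β D' and D' → α D' | ε.

S → op S' | B S id S'; B → id id | D A | S D op | D D; D → id id D' | A id op D'; A → id op | D | S id op; S' → id S' | ε; D' → id D' | ε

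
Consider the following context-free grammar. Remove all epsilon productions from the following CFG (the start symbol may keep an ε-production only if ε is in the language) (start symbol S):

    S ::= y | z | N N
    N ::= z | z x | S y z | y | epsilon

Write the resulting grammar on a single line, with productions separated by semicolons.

The nullable symbols are {N, S}.
ε ∈ L(G) since S is nullable, so keep S → ε.
Expand every rule over subsets of its nullable positions: S → N N gives N N | N. N → S y z gives S y z | y z.

S ::= y | z | N N | N | ε; N ::= z | z x | S y z | y z | y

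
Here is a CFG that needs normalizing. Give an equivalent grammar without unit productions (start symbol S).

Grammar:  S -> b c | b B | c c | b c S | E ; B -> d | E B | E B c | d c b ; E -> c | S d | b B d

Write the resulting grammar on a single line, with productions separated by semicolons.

Unit pairs: S ⇒* {E}.
For every A with A ⇒* B via unit rules, add B's non-unit alternatives to A; then delete every rule of the form X → Y.

S -> c | S d | b B d | b c | b B | c c | b c S; B -> d | E B | E B c | d c b; E -> c | S d | b B d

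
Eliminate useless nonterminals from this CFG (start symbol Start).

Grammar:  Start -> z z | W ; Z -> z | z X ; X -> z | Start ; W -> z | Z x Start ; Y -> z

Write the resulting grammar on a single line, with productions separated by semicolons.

Start -> z z | W; Z -> z | z X; X -> z | Start; W -> z | Z x Start

Generating nonterminals: {Start, W, X, Y, Z}.
Reachable from Start after that: {Start, W, X, Z}.
Removed useless symbols: {Y} and every production mentioning them.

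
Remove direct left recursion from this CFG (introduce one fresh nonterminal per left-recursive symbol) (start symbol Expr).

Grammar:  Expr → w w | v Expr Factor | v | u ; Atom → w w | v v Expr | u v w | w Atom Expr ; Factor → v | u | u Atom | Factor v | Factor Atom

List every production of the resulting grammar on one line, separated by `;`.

Expr → w w | v Expr Factor | v | u; Atom → w w | v v Expr | u v w | w Atom Expr; Factor → v Factor1 | u Factor1 | u Atom Factor1; Factor1 → v Factor1 | Atom Factor1 | ε

Directly left-recursive nonterminal: Factor.
For Factor: α = {v, Atom}, β = {v, u, u Atom}. Rewrite as Factor → β Factor1 and Factor1 → α Factor1 | ε.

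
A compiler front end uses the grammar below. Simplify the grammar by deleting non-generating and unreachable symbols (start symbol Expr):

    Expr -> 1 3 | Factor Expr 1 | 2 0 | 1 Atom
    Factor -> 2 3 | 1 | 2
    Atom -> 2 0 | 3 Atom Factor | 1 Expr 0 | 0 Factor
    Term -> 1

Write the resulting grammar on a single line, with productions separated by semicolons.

Generating nonterminals: {Atom, Expr, Factor, Term}.
Reachable from Expr after that: {Atom, Expr, Factor}.
Removed useless symbols: {Term} and every production mentioning them.

Expr -> 1 3 | Factor Expr 1 | 2 0 | 1 Atom; Factor -> 2 3 | 1 | 2; Atom -> 2 0 | 3 Atom Factor | 1 Expr 0 | 0 Factor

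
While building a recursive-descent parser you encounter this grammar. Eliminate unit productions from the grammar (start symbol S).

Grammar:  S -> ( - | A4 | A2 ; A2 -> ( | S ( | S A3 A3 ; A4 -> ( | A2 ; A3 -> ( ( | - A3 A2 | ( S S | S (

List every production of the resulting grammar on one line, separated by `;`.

S -> ( | S ( | S A3 A3 | ( -; A2 -> ( | S ( | S A3 A3; A4 -> ( | S ( | S A3 A3; A3 -> ( ( | - A3 A2 | ( S S | S (

Unit pairs: A4 ⇒* {A2}; S ⇒* {A2, A4}.
Replace each nonterminal's rules with the union of the non-unit rules of every nonterminal it unit-derives.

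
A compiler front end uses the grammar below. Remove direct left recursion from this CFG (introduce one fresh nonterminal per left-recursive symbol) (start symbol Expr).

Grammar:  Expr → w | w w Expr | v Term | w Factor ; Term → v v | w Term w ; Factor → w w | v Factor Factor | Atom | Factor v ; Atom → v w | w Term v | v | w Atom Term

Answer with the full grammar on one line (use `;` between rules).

Expr → w | w w Expr | v Term | w Factor; Term → v v | w Term w; Factor → w w Factor1 | v Factor Factor Factor1 | Atom Factor1; Atom → v w | w Term v | v | w Atom Term; Factor1 → v Factor1 | ε

Left recursion appears on Factor.
For Factor: α = {v}, β = {w w, v Factor Factor, Atom}. Rewrite as Factor → β Factor1 and Factor1 → α Factor1 | ε.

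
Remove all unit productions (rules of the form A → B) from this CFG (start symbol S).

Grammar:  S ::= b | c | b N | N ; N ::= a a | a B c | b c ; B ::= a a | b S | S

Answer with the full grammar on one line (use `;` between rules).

Unit pairs: B ⇒* {N, S}; S ⇒* {N}.
Replace each nonterminal's rules with the union of the non-unit rules of every nonterminal it unit-derives.

S ::= b | c | b N | a a | a B c | b c; N ::= a a | a B c | b c; B ::= a a | b S | b | c | b N | a B c | b c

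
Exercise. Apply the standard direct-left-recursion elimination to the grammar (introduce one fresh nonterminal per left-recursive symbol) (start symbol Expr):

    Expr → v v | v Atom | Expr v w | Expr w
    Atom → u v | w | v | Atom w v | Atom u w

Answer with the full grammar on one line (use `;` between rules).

Expr → v v Expr1 | v Atom Expr1; Atom → u v Atom1 | w Atom1 | v Atom1; Expr1 → v w Expr1 | w Expr1 | ε; Atom1 → w v Atom1 | u w Atom1 | ε

Expr, Atom are directly left-recursive.
For Expr: α = {v w, w}, β = {v v, v Atom}. Rewrite as Expr → β Expr1 and Expr1 → α Expr1 | ε.
For Atom: α = {w v, u w}, β = {u v, w, v}. Rewrite as Atom → β Atom1 and Atom1 → α Atom1 | ε.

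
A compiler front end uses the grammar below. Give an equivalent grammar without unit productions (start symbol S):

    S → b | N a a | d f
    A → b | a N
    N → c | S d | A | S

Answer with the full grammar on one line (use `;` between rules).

Unit pairs: N ⇒* {A, S}.
For every A with A ⇒* B via unit rules, add B's non-unit alternatives to A; then delete every rule of the form X → Y.

S → b | N a a | d f; A → b | a N; N → b | N a a | d f | c | S d | a N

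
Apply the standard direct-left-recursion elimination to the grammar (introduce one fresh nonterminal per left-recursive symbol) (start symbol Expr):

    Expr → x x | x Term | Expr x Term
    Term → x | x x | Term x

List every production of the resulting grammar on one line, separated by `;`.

Directly left-recursive nonterminals: Expr, Term.
For Expr: α = {x Term}, β = {x x, x Term}. Rewrite as Expr → β Expr1 and Expr1 → α Expr1 | ε.
For Term: α = {x}, β = {x, x x}. Rewrite as Term → β Term1 and Term1 → α Term1 | ε.

Expr → x x Expr1 | x Term Expr1; Term → x Term1 | x x Term1; Expr1 → x Term Expr1 | ε; Term1 → x Term1 | ε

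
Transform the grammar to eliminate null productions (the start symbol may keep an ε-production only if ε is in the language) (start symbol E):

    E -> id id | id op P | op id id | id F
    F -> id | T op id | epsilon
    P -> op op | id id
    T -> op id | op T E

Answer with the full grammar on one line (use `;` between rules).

Nullable set = {F}.
ε ∉ L(G), so no ε-production is kept.
Expand every rule over subsets of its nullable positions: E → id F gives id F | id.

E -> id id | id op P | op id id | id F | id; F -> id | T op id; P -> op op | id id; T -> op id | op T E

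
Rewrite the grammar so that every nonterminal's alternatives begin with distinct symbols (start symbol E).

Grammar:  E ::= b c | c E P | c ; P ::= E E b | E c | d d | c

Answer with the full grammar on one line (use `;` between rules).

E has alternatives sharing prefix 'c': factor to E → c E' with E' → E P | ε.
P has alternatives sharing prefix 'E': factor to P → E P' with P' → E b | c.

E ::= b c | c E'; P ::= d d | c | E P'; E' ::= E P | ε; P' ::= E b | c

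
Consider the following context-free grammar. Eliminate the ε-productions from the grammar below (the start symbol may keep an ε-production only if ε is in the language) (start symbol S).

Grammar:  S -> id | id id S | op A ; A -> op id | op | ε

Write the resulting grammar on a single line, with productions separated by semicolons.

Nullable set = {A}.
ε ∉ L(G), so no ε-production is kept.
For each production, add variants omitting each subset of nullable occurrences: S → op A gives op A | op.

S -> id | id id S | op A | op; A -> op id | op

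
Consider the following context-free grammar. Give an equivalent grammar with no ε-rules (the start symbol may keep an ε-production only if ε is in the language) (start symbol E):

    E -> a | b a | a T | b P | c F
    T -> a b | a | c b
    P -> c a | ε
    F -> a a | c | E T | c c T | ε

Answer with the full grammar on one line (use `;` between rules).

E -> a | b a | a T | b P | b | c F | c; T -> a b | a | c b; P -> c a; F -> a a | c | E T | c c T

Nullable nonterminals: {F, P}.
ε ∉ L(G), so no ε-production is kept.
Add the nullable-subset variants: E → b P gives b P | b. E → c F gives c F | c.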